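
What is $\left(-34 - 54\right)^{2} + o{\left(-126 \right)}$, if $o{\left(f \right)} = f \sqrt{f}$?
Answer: $7744 - 378 i \sqrt{14} \approx 7744.0 - 1414.3 i$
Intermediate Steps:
$o{\left(f \right)} = f^{\frac{3}{2}}$
$\left(-34 - 54\right)^{2} + o{\left(-126 \right)} = \left(-34 - 54\right)^{2} + \left(-126\right)^{\frac{3}{2}} = \left(-88\right)^{2} - 378 i \sqrt{14} = 7744 - 378 i \sqrt{14}$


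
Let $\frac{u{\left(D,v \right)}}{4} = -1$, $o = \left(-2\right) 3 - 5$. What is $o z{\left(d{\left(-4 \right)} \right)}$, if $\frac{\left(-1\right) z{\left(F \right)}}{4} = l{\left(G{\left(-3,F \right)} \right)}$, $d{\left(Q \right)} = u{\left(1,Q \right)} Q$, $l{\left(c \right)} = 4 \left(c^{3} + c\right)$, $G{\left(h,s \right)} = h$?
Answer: $-5280$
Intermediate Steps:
$o = -11$ ($o = -6 - 5 = -11$)
$u{\left(D,v \right)} = -4$ ($u{\left(D,v \right)} = 4 \left(-1\right) = -4$)
$l{\left(c \right)} = 4 c + 4 c^{3}$ ($l{\left(c \right)} = 4 \left(c + c^{3}\right) = 4 c + 4 c^{3}$)
$d{\left(Q \right)} = - 4 Q$
$z{\left(F \right)} = 480$ ($z{\left(F \right)} = - 4 \cdot 4 \left(-3\right) \left(1 + \left(-3\right)^{2}\right) = - 4 \cdot 4 \left(-3\right) \left(1 + 9\right) = - 4 \cdot 4 \left(-3\right) 10 = \left(-4\right) \left(-120\right) = 480$)
$o z{\left(d{\left(-4 \right)} \right)} = \left(-11\right) 480 = -5280$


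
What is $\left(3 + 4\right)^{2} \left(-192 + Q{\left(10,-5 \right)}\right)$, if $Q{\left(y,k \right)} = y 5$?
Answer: $-6958$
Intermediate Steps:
$Q{\left(y,k \right)} = 5 y$
$\left(3 + 4\right)^{2} \left(-192 + Q{\left(10,-5 \right)}\right) = \left(3 + 4\right)^{2} \left(-192 + 5 \cdot 10\right) = 7^{2} \left(-192 + 50\right) = 49 \left(-142\right) = -6958$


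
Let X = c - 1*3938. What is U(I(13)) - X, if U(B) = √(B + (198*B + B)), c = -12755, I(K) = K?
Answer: 16693 + 10*√26 ≈ 16744.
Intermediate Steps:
U(B) = 10*√2*√B (U(B) = √(B + 199*B) = √(200*B) = 10*√2*√B)
X = -16693 (X = -12755 - 1*3938 = -12755 - 3938 = -16693)
U(I(13)) - X = 10*√2*√13 - 1*(-16693) = 10*√26 + 16693 = 16693 + 10*√26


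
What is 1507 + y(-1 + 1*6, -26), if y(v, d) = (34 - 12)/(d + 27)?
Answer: 1529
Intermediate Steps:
y(v, d) = 22/(27 + d)
1507 + y(-1 + 1*6, -26) = 1507 + 22/(27 - 26) = 1507 + 22/1 = 1507 + 22*1 = 1507 + 22 = 1529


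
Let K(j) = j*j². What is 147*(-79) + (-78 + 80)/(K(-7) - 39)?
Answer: -2218084/191 ≈ -11613.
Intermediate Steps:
K(j) = j³
147*(-79) + (-78 + 80)/(K(-7) - 39) = 147*(-79) + (-78 + 80)/((-7)³ - 39) = -11613 + 2/(-343 - 39) = -11613 + 2/(-382) = -11613 + 2*(-1/382) = -11613 - 1/191 = -2218084/191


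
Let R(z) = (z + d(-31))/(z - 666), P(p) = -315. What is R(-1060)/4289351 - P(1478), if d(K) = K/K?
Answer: 2332077246249/7403419826 ≈ 315.00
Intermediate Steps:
d(K) = 1
R(z) = (1 + z)/(-666 + z) (R(z) = (z + 1)/(z - 666) = (1 + z)/(-666 + z))
R(-1060)/4289351 - P(1478) = ((1 - 1060)/(-666 - 1060))/4289351 - 1*(-315) = (-1059/(-1726))*(1/4289351) + 315 = -1/1726*(-1059)*(1/4289351) + 315 = (1059/1726)*(1/4289351) + 315 = 1059/7403419826 + 315 = 2332077246249/7403419826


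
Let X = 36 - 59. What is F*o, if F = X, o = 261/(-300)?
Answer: 2001/100 ≈ 20.010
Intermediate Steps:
X = -23
o = -87/100 (o = 261*(-1/300) = -87/100 ≈ -0.87000)
F = -23
F*o = -23*(-87/100) = 2001/100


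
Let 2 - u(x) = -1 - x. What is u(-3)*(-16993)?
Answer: 0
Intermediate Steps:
u(x) = 3 + x (u(x) = 2 - (-1 - x) = 2 + (1 + x) = 3 + x)
u(-3)*(-16993) = (3 - 3)*(-16993) = 0*(-16993) = 0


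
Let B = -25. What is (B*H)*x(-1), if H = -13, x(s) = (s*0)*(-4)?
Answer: 0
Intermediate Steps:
x(s) = 0 (x(s) = 0*(-4) = 0)
(B*H)*x(-1) = -25*(-13)*0 = 325*0 = 0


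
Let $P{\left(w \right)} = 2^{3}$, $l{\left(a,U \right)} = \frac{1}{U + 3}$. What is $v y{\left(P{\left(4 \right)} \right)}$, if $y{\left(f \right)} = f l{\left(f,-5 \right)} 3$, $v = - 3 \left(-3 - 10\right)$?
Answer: $-468$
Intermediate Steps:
$v = 39$ ($v = \left(-3\right) \left(-13\right) = 39$)
$l{\left(a,U \right)} = \frac{1}{3 + U}$
$P{\left(w \right)} = 8$
$y{\left(f \right)} = - \frac{3 f}{2}$ ($y{\left(f \right)} = \frac{f}{3 - 5} \cdot 3 = \frac{f}{-2} \cdot 3 = f \left(- \frac{1}{2}\right) 3 = - \frac{f}{2} \cdot 3 = - \frac{3 f}{2}$)
$v y{\left(P{\left(4 \right)} \right)} = 39 \left(\left(- \frac{3}{2}\right) 8\right) = 39 \left(-12\right) = -468$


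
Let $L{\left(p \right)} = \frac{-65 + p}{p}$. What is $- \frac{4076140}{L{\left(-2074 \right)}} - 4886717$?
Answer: $- \frac{18906602023}{2139} \approx -8.839 \cdot 10^{6}$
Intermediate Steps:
$L{\left(p \right)} = \frac{-65 + p}{p}$
$- \frac{4076140}{L{\left(-2074 \right)}} - 4886717 = - \frac{4076140}{\frac{1}{-2074} \left(-65 - 2074\right)} - 4886717 = - \frac{4076140}{\left(- \frac{1}{2074}\right) \left(-2139\right)} - 4886717 = - \frac{4076140}{\frac{2139}{2074}} - 4886717 = \left(-4076140\right) \frac{2074}{2139} - 4886717 = - \frac{8453914360}{2139} - 4886717 = - \frac{18906602023}{2139}$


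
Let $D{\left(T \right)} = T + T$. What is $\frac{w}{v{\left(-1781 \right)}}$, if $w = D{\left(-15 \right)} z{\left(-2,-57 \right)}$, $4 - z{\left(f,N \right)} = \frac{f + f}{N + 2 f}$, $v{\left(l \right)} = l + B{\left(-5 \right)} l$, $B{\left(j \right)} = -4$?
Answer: $- \frac{2400}{108641} \approx -0.022091$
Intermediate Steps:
$D{\left(T \right)} = 2 T$
$v{\left(l \right)} = - 3 l$ ($v{\left(l \right)} = l - 4 l = - 3 l$)
$z{\left(f,N \right)} = 4 - \frac{2 f}{N + 2 f}$ ($z{\left(f,N \right)} = 4 - \frac{f + f}{N + 2 f} = 4 - \frac{2 f}{N + 2 f}$)
$w = - \frac{7200}{61}$ ($w = 2 \left(-15\right) \frac{2 \left(2 \left(-57\right) + 3 \left(-2\right)\right)}{-57 + 2 \left(-2\right)} = - 30 \frac{2 \left(-114 - 6\right)}{-57 - 4} = - 30 \cdot 2 \frac{1}{-61} \left(-120\right) = - 30 \cdot 2 \left(- \frac{1}{61}\right) \left(-120\right) = \left(-30\right) \frac{240}{61} = - \frac{7200}{61} \approx -118.03$)
$\frac{w}{v{\left(-1781 \right)}} = - \frac{7200}{61 \left(\left(-3\right) \left(-1781\right)\right)} = - \frac{7200}{61 \cdot 5343} = \left(- \frac{7200}{61}\right) \frac{1}{5343} = - \frac{2400}{108641}$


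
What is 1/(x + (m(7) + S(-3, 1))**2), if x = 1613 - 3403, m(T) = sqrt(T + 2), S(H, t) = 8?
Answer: -1/1669 ≈ -0.00059916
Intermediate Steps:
m(T) = sqrt(2 + T)
x = -1790
1/(x + (m(7) + S(-3, 1))**2) = 1/(-1790 + (sqrt(2 + 7) + 8)**2) = 1/(-1790 + (sqrt(9) + 8)**2) = 1/(-1790 + (3 + 8)**2) = 1/(-1790 + 11**2) = 1/(-1790 + 121) = 1/(-1669) = -1/1669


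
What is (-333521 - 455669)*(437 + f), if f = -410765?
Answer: 323826754320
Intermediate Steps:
(-333521 - 455669)*(437 + f) = (-333521 - 455669)*(437 - 410765) = -789190*(-410328) = 323826754320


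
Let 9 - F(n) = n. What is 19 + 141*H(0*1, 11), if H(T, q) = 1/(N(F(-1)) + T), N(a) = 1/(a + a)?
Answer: 2839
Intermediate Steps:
F(n) = 9 - n
N(a) = 1/(2*a)
H(T, q) = 1/(1/20 + T) (H(T, q) = 1/(1/(2*(9 - 1*(-1))) + T) = 1/(1/(2*(9 + 1)) + T) = 1/((½)/10 + T) = 1/((½)*(⅒) + T) = 1/(1/20 + T))
19 + 141*H(0*1, 11) = 19 + 141*(20/(1 + 20*(0*1))) = 19 + 141*(20/(1 + 20*0)) = 19 + 141*(20/(1 + 0)) = 19 + 141*(20/1) = 19 + 141*(20*1) = 19 + 141*20 = 19 + 2820 = 2839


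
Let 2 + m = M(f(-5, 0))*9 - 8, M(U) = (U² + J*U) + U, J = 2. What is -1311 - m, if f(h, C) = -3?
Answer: -1301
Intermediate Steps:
M(U) = U² + 3*U (M(U) = (U² + 2*U) + U = U² + 3*U)
m = -10 (m = -2 + (-3*(3 - 3)*9 - 8) = -2 + (-3*0*9 - 8) = -2 + (0*9 - 8) = -2 + (0 - 8) = -2 - 8 = -10)
-1311 - m = -1311 - 1*(-10) = -1311 + 10 = -1301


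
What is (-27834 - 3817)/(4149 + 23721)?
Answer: -31651/27870 ≈ -1.1357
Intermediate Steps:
(-27834 - 3817)/(4149 + 23721) = -31651/27870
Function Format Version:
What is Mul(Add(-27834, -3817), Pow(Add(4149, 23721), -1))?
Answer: Rational(-31651, 27870) ≈ -1.1357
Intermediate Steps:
Mul(Add(-27834, -3817), Pow(Add(4149, 23721), -1)) = Mul(-31651, Pow(27870, -1)) = Mul(-31651, Rational(1, 27870)) = Rational(-31651, 27870)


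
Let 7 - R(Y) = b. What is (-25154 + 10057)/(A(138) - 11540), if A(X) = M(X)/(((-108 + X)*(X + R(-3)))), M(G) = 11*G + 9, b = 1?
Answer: 21739680/16617091 ≈ 1.3083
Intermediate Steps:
R(Y) = 6 (R(Y) = 7 - 1*1 = 7 - 1 = 6)
M(G) = 9 + 11*G
A(X) = (9 + 11*X)/((-108 + X)*(6 + X)) (A(X) = (9 + 11*X)/(((-108 + X)*(X + 6))) = (9 + 11*X)/(((-108 + X)*(6 + X))) = (9 + 11*X)*(1/((-108 + X)*(6 + X))) = (9 + 11*X)/((-108 + X)*(6 + X)))
(-25154 + 10057)/(A(138) - 11540) = (-25154 + 10057)/((9 + 11*138)/(-648 + 138**2 - 102*138) - 11540) = -15097/((9 + 1518)/(-648 + 19044 - 14076) - 11540) = -15097/(1527/4320 - 11540) = -15097/((1/4320)*1527 - 11540) = -15097/(509/1440 - 11540) = -15097/(-16617091/1440) = -15097*(-1440/16617091) = 21739680/16617091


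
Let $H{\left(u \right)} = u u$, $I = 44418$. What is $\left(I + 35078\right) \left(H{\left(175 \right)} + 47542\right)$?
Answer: $6213963832$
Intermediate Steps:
$H{\left(u \right)} = u^{2}$
$\left(I + 35078\right) \left(H{\left(175 \right)} + 47542\right) = \left(44418 + 35078\right) \left(175^{2} + 47542\right) = 79496 \left(30625 + 47542\right) = 79496 \cdot 78167 = 6213963832$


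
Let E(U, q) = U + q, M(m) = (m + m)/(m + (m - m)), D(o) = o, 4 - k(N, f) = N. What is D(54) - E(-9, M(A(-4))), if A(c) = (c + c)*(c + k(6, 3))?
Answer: 61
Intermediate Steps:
k(N, f) = 4 - N
A(c) = 2*c*(-2 + c) (A(c) = (c + c)*(c + (4 - 1*6)) = (2*c)*(c + (4 - 6)) = (2*c)*(c - 2) = (2*c)*(-2 + c) = 2*c*(-2 + c))
M(m) = 2 (M(m) = (2*m)/(m + 0) = (2*m)/m = 2)
D(54) - E(-9, M(A(-4))) = 54 - (-9 + 2) = 54 - 1*(-7) = 54 + 7 = 61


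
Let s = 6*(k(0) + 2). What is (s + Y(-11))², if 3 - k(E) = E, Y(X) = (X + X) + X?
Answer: 9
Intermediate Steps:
Y(X) = 3*X (Y(X) = 2*X + X = 3*X)
k(E) = 3 - E
s = 30 (s = 6*((3 - 1*0) + 2) = 6*((3 + 0) + 2) = 6*(3 + 2) = 6*5 = 30)
(s + Y(-11))² = (30 + 3*(-11))² = (30 - 33)² = (-3)² = 9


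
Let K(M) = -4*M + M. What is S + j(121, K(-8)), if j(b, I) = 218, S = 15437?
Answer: 15655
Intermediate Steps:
K(M) = -3*M
S + j(121, K(-8)) = 15437 + 218 = 15655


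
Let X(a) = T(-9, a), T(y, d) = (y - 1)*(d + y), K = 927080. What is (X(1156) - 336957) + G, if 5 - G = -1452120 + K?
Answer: 176618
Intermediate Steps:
T(y, d) = (-1 + y)*(d + y)
X(a) = 90 - 10*a (X(a) = (-9)² - a - 1*(-9) + a*(-9) = 81 - a + 9 - 9*a = 90 - 10*a)
G = 525045 (G = 5 - (-1452120 + 927080) = 5 - 1*(-525040) = 5 + 525040 = 525045)
(X(1156) - 336957) + G = ((90 - 10*1156) - 336957) + 525045 = ((90 - 11560) - 336957) + 525045 = (-11470 - 336957) + 525045 = -348427 + 525045 = 176618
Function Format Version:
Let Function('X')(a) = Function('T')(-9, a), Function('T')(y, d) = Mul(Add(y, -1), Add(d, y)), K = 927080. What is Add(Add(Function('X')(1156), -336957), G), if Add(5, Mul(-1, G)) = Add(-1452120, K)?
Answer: 176618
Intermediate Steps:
Function('T')(y, d) = Mul(Add(-1, y), Add(d, y))
Function('X')(a) = Add(90, Mul(-10, a)) (Function('X')(a) = Add(Pow(-9, 2), Mul(-1, a), Mul(-1, -9), Mul(a, -9)) = Add(81, Mul(-1, a), 9, Mul(-9, a)) = Add(90, Mul(-10, a)))
G = 525045 (G = Add(5, Mul(-1, Add(-1452120, 927080))) = Add(5, Mul(-1, -525040)) = Add(5, 525040) = 525045)
Add(Add(Function('X')(1156), -336957), G) = Add(Add(Add(90, Mul(-10, 1156)), -336957), 525045) = Add(Add(Add(90, -11560), -336957), 525045) = Add(Add(-11470, -336957), 525045) = Add(-348427, 525045) = 176618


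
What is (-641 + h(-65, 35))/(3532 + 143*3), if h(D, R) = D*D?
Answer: 3584/3961 ≈ 0.90482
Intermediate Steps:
h(D, R) = D**2
(-641 + h(-65, 35))/(3532 + 143*3) = (-641 + (-65)**2)/(3532 + 143*3) = (-641 + 4225)/(3532 + 429) = 3584/3961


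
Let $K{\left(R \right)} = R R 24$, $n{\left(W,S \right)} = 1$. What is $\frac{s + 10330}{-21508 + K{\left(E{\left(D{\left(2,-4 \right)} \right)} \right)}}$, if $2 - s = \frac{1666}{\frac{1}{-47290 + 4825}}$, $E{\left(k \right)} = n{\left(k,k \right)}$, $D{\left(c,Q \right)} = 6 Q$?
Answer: $- \frac{35378511}{10742} \approx -3293.5$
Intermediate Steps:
$E{\left(k \right)} = 1$
$K{\left(R \right)} = 24 R^{2}$ ($K{\left(R \right)} = R^{2} \cdot 24 = 24 R^{2}$)
$s = 70746692$ ($s = 2 - \frac{1666}{\frac{1}{-47290 + 4825}} = 2 - \frac{1666}{\frac{1}{-42465}} = 2 - \frac{1666}{- \frac{1}{42465}} = 2 - 1666 \left(-42465\right) = 2 - -70746690 = 2 + 70746690 = 70746692$)
$\frac{s + 10330}{-21508 + K{\left(E{\left(D{\left(2,-4 \right)} \right)} \right)}} = \frac{70746692 + 10330}{-21508 + 24 \cdot 1^{2}} = \frac{70757022}{-21508 + 24 \cdot 1} = \frac{70757022}{-21508 + 24} = \frac{70757022}{-21484} = 70757022 \left(- \frac{1}{21484}\right) = - \frac{35378511}{10742}$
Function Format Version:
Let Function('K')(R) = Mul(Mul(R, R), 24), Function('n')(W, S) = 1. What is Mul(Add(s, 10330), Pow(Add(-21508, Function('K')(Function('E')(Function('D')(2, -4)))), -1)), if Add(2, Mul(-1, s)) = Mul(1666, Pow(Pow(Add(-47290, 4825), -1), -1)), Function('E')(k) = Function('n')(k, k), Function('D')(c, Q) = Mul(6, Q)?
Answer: Rational(-35378511, 10742) ≈ -3293.5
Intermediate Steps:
Function('E')(k) = 1
Function('K')(R) = Mul(24, Pow(R, 2)) (Function('K')(R) = Mul(Pow(R, 2), 24) = Mul(24, Pow(R, 2)))
s = 70746692 (s = Add(2, Mul(-1, Mul(1666, Pow(Pow(Add(-47290, 4825), -1), -1)))) = Add(2, Mul(-1, Mul(1666, Pow(Pow(-42465, -1), -1)))) = Add(2, Mul(-1, Mul(1666, Pow(Rational(-1, 42465), -1)))) = Add(2, Mul(-1, Mul(1666, -42465))) = Add(2, Mul(-1, -70746690)) = Add(2, 70746690) = 70746692)
Mul(Add(s, 10330), Pow(Add(-21508, Function('K')(Function('E')(Function('D')(2, -4)))), -1)) = Mul(Add(70746692, 10330), Pow(Add(-21508, Mul(24, Pow(1, 2))), -1)) = Mul(70757022, Pow(Add(-21508, Mul(24, 1)), -1)) = Mul(70757022, Pow(Add(-21508, 24), -1)) = Mul(70757022, Pow(-21484, -1)) = Mul(70757022, Rational(-1, 21484)) = Rational(-35378511, 10742)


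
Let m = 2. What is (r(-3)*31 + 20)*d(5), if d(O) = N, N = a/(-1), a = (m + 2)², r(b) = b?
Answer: 1168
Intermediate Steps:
a = 16 (a = (2 + 2)² = 4² = 16)
N = -16 (N = 16/(-1) = 16*(-1) = -16)
d(O) = -16
(r(-3)*31 + 20)*d(5) = (-3*31 + 20)*(-16) = (-93 + 20)*(-16) = -73*(-16) = 1168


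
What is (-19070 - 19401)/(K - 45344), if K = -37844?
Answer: 38471/83188 ≈ 0.46246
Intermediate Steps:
(-19070 - 19401)/(K - 45344) = (-19070 - 19401)/(-37844 - 45344) = -38471/(-83188) = -38471*(-1/83188) = 38471/83188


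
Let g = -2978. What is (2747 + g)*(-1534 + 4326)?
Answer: -644952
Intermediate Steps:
(2747 + g)*(-1534 + 4326) = (2747 - 2978)*(-1534 + 4326) = -231*2792 = -644952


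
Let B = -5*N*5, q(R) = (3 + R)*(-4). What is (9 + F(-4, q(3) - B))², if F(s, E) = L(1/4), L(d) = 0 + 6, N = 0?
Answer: 225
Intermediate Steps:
q(R) = -12 - 4*R
B = 0 (B = -5*0*5 = 0*5 = 0)
L(d) = 6
F(s, E) = 6
(9 + F(-4, q(3) - B))² = (9 + 6)² = 15² = 225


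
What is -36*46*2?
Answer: -3312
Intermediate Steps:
-36*46*2 = -1656*2 = -3312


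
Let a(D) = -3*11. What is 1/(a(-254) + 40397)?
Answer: 1/40364 ≈ 2.4775e-5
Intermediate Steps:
a(D) = -33
1/(a(-254) + 40397) = 1/(-33 + 40397) = 1/40364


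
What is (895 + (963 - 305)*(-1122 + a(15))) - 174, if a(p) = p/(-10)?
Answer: -738542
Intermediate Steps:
a(p) = -p/10 (a(p) = p*(-1/10) = -p/10)
(895 + (963 - 305)*(-1122 + a(15))) - 174 = (895 + (963 - 305)*(-1122 - 1/10*15)) - 174 = (895 + 658*(-1122 - 3/2)) - 174 = (895 + 658*(-2247/2)) - 174 = (895 - 739263) - 174 = -738368 - 174 = -738542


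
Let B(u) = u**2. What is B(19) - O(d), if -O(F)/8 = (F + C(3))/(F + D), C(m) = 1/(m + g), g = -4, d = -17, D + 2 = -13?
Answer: 731/2 ≈ 365.50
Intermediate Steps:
D = -15 (D = -2 - 13 = -15)
C(m) = 1/(-4 + m) (C(m) = 1/(m - 4) = 1/(-4 + m))
O(F) = -8*(-1 + F)/(-15 + F) (O(F) = -8*(F + 1/(-4 + 3))/(F - 15) = -8*(F + 1/(-1))/(-15 + F) = -8*(F - 1)/(-15 + F) = -8*(-1 + F)/(-15 + F))
B(19) - O(d) = 19**2 - 8*(1 - 1*(-17))/(-15 - 17) = 361 - 8*(1 + 17)/(-32) = 361 - 8*(-1)*18/32 = 361 - 1*(-9/2) = 361 + 9/2 = 731/2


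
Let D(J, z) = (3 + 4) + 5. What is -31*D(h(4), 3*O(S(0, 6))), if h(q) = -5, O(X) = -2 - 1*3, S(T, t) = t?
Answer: -372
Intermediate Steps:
O(X) = -5 (O(X) = -2 - 3 = -5)
D(J, z) = 12 (D(J, z) = 7 + 5 = 12)
-31*D(h(4), 3*O(S(0, 6))) = -31*12 = -372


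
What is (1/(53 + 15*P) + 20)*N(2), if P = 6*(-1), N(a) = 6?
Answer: 4434/37 ≈ 119.84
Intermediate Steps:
P = -6
(1/(53 + 15*P) + 20)*N(2) = (1/(53 + 15*(-6)) + 20)*6 = (1/(53 - 90) + 20)*6 = (1/(-37) + 20)*6 = (-1/37 + 20)*6 = (739/37)*6 = 4434/37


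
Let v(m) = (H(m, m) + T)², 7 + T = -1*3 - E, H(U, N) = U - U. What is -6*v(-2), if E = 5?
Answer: -1350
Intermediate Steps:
H(U, N) = 0
T = -15 (T = -7 + (-1*3 - 1*5) = -7 + (-3 - 5) = -7 - 8 = -15)
v(m) = 225 (v(m) = (0 - 15)² = (-15)² = 225)
-6*v(-2) = -6*225 = -1350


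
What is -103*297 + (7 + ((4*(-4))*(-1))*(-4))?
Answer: -30648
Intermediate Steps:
-103*297 + (7 + ((4*(-4))*(-1))*(-4)) = -30591 + (7 - 16*(-1)*(-4)) = -30591 + (7 + 16*(-4)) = -30591 + (7 - 64) = -30591 - 57 = -30648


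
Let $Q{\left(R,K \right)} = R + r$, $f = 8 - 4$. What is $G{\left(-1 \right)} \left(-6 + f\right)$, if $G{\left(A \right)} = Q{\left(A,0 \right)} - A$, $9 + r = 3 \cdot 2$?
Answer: $6$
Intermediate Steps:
$r = -3$ ($r = -9 + 3 \cdot 2 = -9 + 6 = -3$)
$f = 4$
$Q{\left(R,K \right)} = -3 + R$ ($Q{\left(R,K \right)} = R - 3 = -3 + R$)
$G{\left(A \right)} = -3$ ($G{\left(A \right)} = \left(-3 + A\right) - A = -3$)
$G{\left(-1 \right)} \left(-6 + f\right) = - 3 \left(-6 + 4\right) = \left(-3\right) \left(-2\right) = 6$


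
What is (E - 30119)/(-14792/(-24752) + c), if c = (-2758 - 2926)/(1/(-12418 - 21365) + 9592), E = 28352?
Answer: -1771594163405430/5044205447 ≈ -3.5121e+5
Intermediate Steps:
c = -192022572/324046535 (c = -5684/(1/(-33783) + 9592) = -5684/(-1/33783 + 9592) = -5684/324046535/33783 = -5684*33783/324046535 = -192022572/324046535 ≈ -0.59258)
(E - 30119)/(-14792/(-24752) + c) = (28352 - 30119)/(-14792/(-24752) - 192022572/324046535) = -1767/(-14792*(-1/24752) - 192022572/324046535) = -1767/(1849/3094 - 192022572/324046535) = -1767/5044205447/1002599979290 = -1767*1002599979290/5044205447 = -1771594163405430/5044205447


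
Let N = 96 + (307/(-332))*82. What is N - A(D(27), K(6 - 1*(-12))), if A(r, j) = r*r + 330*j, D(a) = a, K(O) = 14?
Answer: -884585/166 ≈ -5328.8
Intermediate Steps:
A(r, j) = r² + 330*j
N = 3349/166 (N = 96 + (307*(-1/332))*82 = 96 - 307/332*82 = 96 - 12587/166 = 3349/166 ≈ 20.175)
N - A(D(27), K(6 - 1*(-12))) = 3349/166 - (27² + 330*14) = 3349/166 - (729 + 4620) = 3349/166 - 1*5349 = 3349/166 - 5349 = -884585/166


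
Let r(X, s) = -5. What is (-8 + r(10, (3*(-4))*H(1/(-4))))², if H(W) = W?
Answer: 169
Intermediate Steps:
(-8 + r(10, (3*(-4))*H(1/(-4))))² = (-8 - 5)² = (-13)² = 169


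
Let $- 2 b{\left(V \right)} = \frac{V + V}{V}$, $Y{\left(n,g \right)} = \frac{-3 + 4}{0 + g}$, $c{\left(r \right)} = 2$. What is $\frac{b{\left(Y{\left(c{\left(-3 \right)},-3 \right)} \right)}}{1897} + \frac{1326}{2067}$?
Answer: $\frac{64445}{100541} \approx 0.64098$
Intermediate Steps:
$Y{\left(n,g \right)} = \frac{1}{g}$ ($Y{\left(n,g \right)} = 1 \frac{1}{g} = \frac{1}{g}$)
$b{\left(V \right)} = -1$ ($b{\left(V \right)} = - \frac{\left(V + V\right) \frac{1}{V}}{2} = - \frac{2 V \frac{1}{V}}{2} = \left(- \frac{1}{2}\right) 2 = -1$)
$\frac{b{\left(Y{\left(c{\left(-3 \right)},-3 \right)} \right)}}{1897} + \frac{1326}{2067} = - \frac{1}{1897} + \frac{1326}{2067} = \left(-1\right) \frac{1}{1897} + 1326 \cdot \frac{1}{2067} = - \frac{1}{1897} + \frac{34}{53} = \frac{64445}{100541}$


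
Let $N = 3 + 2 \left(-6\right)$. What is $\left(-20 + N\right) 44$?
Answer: $-1276$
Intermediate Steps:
$N = -9$ ($N = 3 - 12 = -9$)
$\left(-20 + N\right) 44 = \left(-20 - 9\right) 44 = \left(-29\right) 44 = -1276$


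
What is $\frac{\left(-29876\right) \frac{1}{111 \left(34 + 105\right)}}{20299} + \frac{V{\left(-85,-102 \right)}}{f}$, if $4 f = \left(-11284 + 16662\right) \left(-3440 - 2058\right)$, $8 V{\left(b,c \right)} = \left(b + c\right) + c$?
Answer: $- \frac{1676248860169}{18521150112172248} \approx -9.0505 \cdot 10^{-5}$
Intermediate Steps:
$V{\left(b,c \right)} = \frac{c}{4} + \frac{b}{8}$ ($V{\left(b,c \right)} = \frac{\left(b + c\right) + c}{8} = \frac{b + 2 c}{8} = \frac{c}{4} + \frac{b}{8}$)
$f = -7392061$ ($f = \frac{\left(-11284 + 16662\right) \left(-3440 - 2058\right)}{4} = \frac{5378 \left(-5498\right)}{4} = \frac{1}{4} \left(-29568244\right) = -7392061$)
$\frac{\left(-29876\right) \frac{1}{111 \left(34 + 105\right)}}{20299} + \frac{V{\left(-85,-102 \right)}}{f} = \frac{\left(-29876\right) \frac{1}{111 \left(34 + 105\right)}}{20299} + \frac{\frac{1}{4} \left(-102\right) + \frac{1}{8} \left(-85\right)}{-7392061} = - \frac{29876}{111 \cdot 139} \cdot \frac{1}{20299} + \left(- \frac{51}{2} - \frac{85}{8}\right) \left(- \frac{1}{7392061}\right) = - \frac{29876}{15429} \cdot \frac{1}{20299} - - \frac{289}{59136488} = \left(-29876\right) \frac{1}{15429} \cdot \frac{1}{20299} + \frac{289}{59136488} = \left(- \frac{29876}{15429}\right) \frac{1}{20299} + \frac{289}{59136488} = - \frac{29876}{313193271} + \frac{289}{59136488} = - \frac{1676248860169}{18521150112172248}$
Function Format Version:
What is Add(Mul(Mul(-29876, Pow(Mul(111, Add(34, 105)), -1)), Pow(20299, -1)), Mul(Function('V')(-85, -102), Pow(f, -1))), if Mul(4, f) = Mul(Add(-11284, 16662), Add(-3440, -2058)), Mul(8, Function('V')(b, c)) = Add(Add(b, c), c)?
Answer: Rational(-1676248860169, 18521150112172248) ≈ -9.0505e-5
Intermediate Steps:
Function('V')(b, c) = Add(Mul(Rational(1, 4), c), Mul(Rational(1, 8), b)) (Function('V')(b, c) = Mul(Rational(1, 8), Add(Add(b, c), c)) = Mul(Rational(1, 8), Add(b, Mul(2, c))) = Add(Mul(Rational(1, 4), c), Mul(Rational(1, 8), b)))
f = -7392061 (f = Mul(Rational(1, 4), Mul(Add(-11284, 16662), Add(-3440, -2058))) = Mul(Rational(1, 4), Mul(5378, -5498)) = Mul(Rational(1, 4), -29568244) = -7392061)
Add(Mul(Mul(-29876, Pow(Mul(111, Add(34, 105)), -1)), Pow(20299, -1)), Mul(Function('V')(-85, -102), Pow(f, -1))) = Add(Mul(Mul(-29876, Pow(Mul(111, Add(34, 105)), -1)), Pow(20299, -1)), Mul(Add(Mul(Rational(1, 4), -102), Mul(Rational(1, 8), -85)), Pow(-7392061, -1))) = Add(Mul(Mul(-29876, Pow(Mul(111, 139), -1)), Rational(1, 20299)), Mul(Add(Rational(-51, 2), Rational(-85, 8)), Rational(-1, 7392061))) = Add(Mul(Mul(-29876, Pow(15429, -1)), Rational(1, 20299)), Mul(Rational(-289, 8), Rational(-1, 7392061))) = Add(Mul(Mul(-29876, Rational(1, 15429)), Rational(1, 20299)), Rational(289, 59136488)) = Add(Mul(Rational(-29876, 15429), Rational(1, 20299)), Rational(289, 59136488)) = Add(Rational(-29876, 313193271), Rational(289, 59136488)) = Rational(-1676248860169, 18521150112172248)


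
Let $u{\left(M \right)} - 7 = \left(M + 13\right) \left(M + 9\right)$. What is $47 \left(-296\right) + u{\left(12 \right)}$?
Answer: $-13380$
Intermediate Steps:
$u{\left(M \right)} = 7 + \left(9 + M\right) \left(13 + M\right)$ ($u{\left(M \right)} = 7 + \left(M + 13\right) \left(M + 9\right) = 7 + \left(13 + M\right) \left(9 + M\right) = 7 + \left(9 + M\right) \left(13 + M\right)$)
$47 \left(-296\right) + u{\left(12 \right)} = 47 \left(-296\right) + \left(124 + 12^{2} + 22 \cdot 12\right) = -13912 + \left(124 + 144 + 264\right) = -13912 + 532 = -13380$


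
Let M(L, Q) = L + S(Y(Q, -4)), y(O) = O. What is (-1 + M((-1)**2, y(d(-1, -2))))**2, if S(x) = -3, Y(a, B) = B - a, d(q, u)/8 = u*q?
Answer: 9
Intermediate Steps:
d(q, u) = 8*q*u (d(q, u) = 8*(u*q) = 8*(q*u) = 8*q*u)
M(L, Q) = -3 + L (M(L, Q) = L - 3 = -3 + L)
(-1 + M((-1)**2, y(d(-1, -2))))**2 = (-1 + (-3 + (-1)**2))**2 = (-1 + (-3 + 1))**2 = (-1 - 2)**2 = (-3)**2 = 9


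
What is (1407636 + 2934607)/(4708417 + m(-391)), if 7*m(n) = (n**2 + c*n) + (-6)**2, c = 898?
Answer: 30395701/32760718 ≈ 0.92781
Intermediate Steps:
m(n) = 36/7 + n**2/7 + 898*n/7 (m(n) = ((n**2 + 898*n) + (-6)**2)/7 = ((n**2 + 898*n) + 36)/7 = (36 + n**2 + 898*n)/7 = 36/7 + n**2/7 + 898*n/7)
(1407636 + 2934607)/(4708417 + m(-391)) = (1407636 + 2934607)/(4708417 + (36/7 + (1/7)*(-391)**2 + (898/7)*(-391))) = 4342243/(4708417 + (36/7 + (1/7)*152881 - 351118/7)) = 4342243/(4708417 + (36/7 + 152881/7 - 351118/7)) = 4342243/(4708417 - 198201/7) = 4342243/(32760718/7) = 4342243*(7/32760718) = 30395701/32760718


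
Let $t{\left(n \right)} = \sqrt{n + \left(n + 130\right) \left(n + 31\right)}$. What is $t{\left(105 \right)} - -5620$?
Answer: $5620 + 11 \sqrt{265} \approx 5799.1$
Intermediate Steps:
$t{\left(n \right)} = \sqrt{n + \left(31 + n\right) \left(130 + n\right)}$ ($t{\left(n \right)} = \sqrt{n + \left(130 + n\right) \left(31 + n\right)} = \sqrt{n + \left(31 + n\right) \left(130 + n\right)}$)
$t{\left(105 \right)} - -5620 = \sqrt{4030 + 105^{2} + 162 \cdot 105} - -5620 = \sqrt{4030 + 11025 + 17010} + 5620 = \sqrt{32065} + 5620 = 11 \sqrt{265} + 5620 = 5620 + 11 \sqrt{265}$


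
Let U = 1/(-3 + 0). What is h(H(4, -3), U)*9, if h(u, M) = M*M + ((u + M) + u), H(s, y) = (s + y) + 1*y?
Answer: -38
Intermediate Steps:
H(s, y) = s + 2*y (H(s, y) = (s + y) + y = s + 2*y)
U = -⅓ (U = 1/(-3) = -⅓ ≈ -0.33333)
h(u, M) = M + M² + 2*u (h(u, M) = M² + ((M + u) + u) = M² + (M + 2*u) = M + M² + 2*u)
h(H(4, -3), U)*9 = (-⅓ + (-⅓)² + 2*(4 + 2*(-3)))*9 = (-⅓ + ⅑ + 2*(4 - 6))*9 = (-⅓ + ⅑ + 2*(-2))*9 = (-⅓ + ⅑ - 4)*9 = -38/9*9 = -38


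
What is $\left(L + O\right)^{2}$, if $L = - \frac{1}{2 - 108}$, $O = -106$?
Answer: $\frac{126225225}{11236} \approx 11234.0$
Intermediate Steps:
$L = \frac{1}{106}$ ($L = - \frac{1}{-106} = \left(-1\right) \left(- \frac{1}{106}\right) = \frac{1}{106} \approx 0.009434$)
$\left(L + O\right)^{2} = \left(\frac{1}{106} - 106\right)^{2} = \left(- \frac{11235}{106}\right)^{2} = \frac{126225225}{11236}$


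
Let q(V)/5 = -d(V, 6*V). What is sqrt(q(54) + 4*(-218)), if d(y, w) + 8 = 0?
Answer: 8*I*sqrt(13) ≈ 28.844*I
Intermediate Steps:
d(y, w) = -8 (d(y, w) = -8 + 0 = -8)
q(V) = 40 (q(V) = 5*(-1*(-8)) = 5*8 = 40)
sqrt(q(54) + 4*(-218)) = sqrt(40 + 4*(-218)) = sqrt(40 - 872) = sqrt(-832) = 8*I*sqrt(13)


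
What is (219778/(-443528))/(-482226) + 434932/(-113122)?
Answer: -23255887561521695/6048654078882504 ≈ -3.8448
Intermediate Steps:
(219778/(-443528))/(-482226) + 434932/(-113122) = (219778*(-1/443528))*(-1/482226) + 434932*(-1/113122) = -109889/221764*(-1/482226) - 217466/56561 = 109889/106940366664 - 217466/56561 = -23255887561521695/6048654078882504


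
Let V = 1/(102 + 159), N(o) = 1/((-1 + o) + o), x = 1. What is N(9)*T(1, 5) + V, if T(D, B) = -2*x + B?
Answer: 800/4437 ≈ 0.18030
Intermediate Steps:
T(D, B) = -2 + B (T(D, B) = -2*1 + B = -2 + B)
N(o) = 1/(-1 + 2*o)
V = 1/261 ≈ 0.0038314
N(9)*T(1, 5) + V = (-2 + 5)/(-1 + 2*9) + 1/261 = 3/(-1 + 18) + 1/261 = 3/17 + 1/261 = 800/4437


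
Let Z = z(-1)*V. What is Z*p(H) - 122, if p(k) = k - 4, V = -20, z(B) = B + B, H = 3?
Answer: -162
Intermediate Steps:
z(B) = 2*B
p(k) = -4 + k
Z = 40 (Z = (2*(-1))*(-20) = -2*(-20) = 40)
Z*p(H) - 122 = 40*(-4 + 3) - 122 = 40*(-1) - 122 = -40 - 122 = -162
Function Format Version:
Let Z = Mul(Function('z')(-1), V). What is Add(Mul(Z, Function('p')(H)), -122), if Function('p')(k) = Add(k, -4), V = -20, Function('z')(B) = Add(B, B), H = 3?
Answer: -162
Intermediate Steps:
Function('z')(B) = Mul(2, B)
Function('p')(k) = Add(-4, k)
Z = 40 (Z = Mul(Mul(2, -1), -20) = Mul(-2, -20) = 40)
Add(Mul(Z, Function('p')(H)), -122) = Add(Mul(40, Add(-4, 3)), -122) = Add(Mul(40, -1), -122) = Add(-40, -122) = -162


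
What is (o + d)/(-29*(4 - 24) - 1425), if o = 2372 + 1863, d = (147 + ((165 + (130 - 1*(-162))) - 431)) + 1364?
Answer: -444/65 ≈ -6.8308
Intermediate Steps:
d = 1537 (d = (147 + ((165 + (130 + 162)) - 431)) + 1364 = (147 + ((165 + 292) - 431)) + 1364 = (147 + (457 - 431)) + 1364 = (147 + 26) + 1364 = 173 + 1364 = 1537)
o = 4235
(o + d)/(-29*(4 - 24) - 1425) = (4235 + 1537)/(-29*(4 - 24) - 1425) = 5772/(-29*(-20) - 1425) = 5772/(580 - 1425) = 5772/(-845) = 5772*(-1/845) = -444/65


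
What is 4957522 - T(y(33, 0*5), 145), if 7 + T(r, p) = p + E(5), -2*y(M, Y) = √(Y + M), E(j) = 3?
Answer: 4957381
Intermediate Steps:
y(M, Y) = -√(M + Y)/2 (y(M, Y) = -√(Y + M)/2 = -√(M + Y)/2)
T(r, p) = -4 + p (T(r, p) = -7 + (p + 3) = -7 + (3 + p) = -4 + p)
4957522 - T(y(33, 0*5), 145) = 4957522 - (-4 + 145) = 4957522 - 1*141 = 4957522 - 141 = 4957381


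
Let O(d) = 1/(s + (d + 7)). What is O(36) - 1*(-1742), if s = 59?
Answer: 177685/102 ≈ 1742.0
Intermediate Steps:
O(d) = 1/(66 + d) (O(d) = 1/(59 + (d + 7)) = 1/(59 + (7 + d)) = 1/(66 + d))
O(36) - 1*(-1742) = 1/(66 + 36) - 1*(-1742) = 1/102 + 1742 = 177685/102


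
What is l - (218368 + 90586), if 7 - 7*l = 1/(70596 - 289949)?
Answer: -474388371862/1535471 ≈ -3.0895e+5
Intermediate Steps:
l = 1535472/1535471 (l = 1 - 1/(7*(70596 - 289949)) = 1 - ⅐/(-219353) = 1 - ⅐*(-1/219353) = 1 + 1/1535471 = 1535472/1535471 ≈ 1.0000)
l - (218368 + 90586) = 1535472/1535471 - (218368 + 90586) = 1535472/1535471 - 1*308954 = 1535472/1535471 - 308954 = -474388371862/1535471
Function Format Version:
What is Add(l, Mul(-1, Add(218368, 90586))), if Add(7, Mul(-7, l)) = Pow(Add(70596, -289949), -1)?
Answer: Rational(-474388371862, 1535471) ≈ -3.0895e+5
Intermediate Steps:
l = Rational(1535472, 1535471) (l = Add(1, Mul(Rational(-1, 7), Pow(Add(70596, -289949), -1))) = Add(1, Mul(Rational(-1, 7), Pow(-219353, -1))) = Add(1, Mul(Rational(-1, 7), Rational(-1, 219353))) = Add(1, Rational(1, 1535471)) = Rational(1535472, 1535471) ≈ 1.0000)
Add(l, Mul(-1, Add(218368, 90586))) = Add(Rational(1535472, 1535471), Mul(-1, Add(218368, 90586))) = Add(Rational(1535472, 1535471), Mul(-1, 308954)) = Add(Rational(1535472, 1535471), -308954) = Rational(-474388371862, 1535471)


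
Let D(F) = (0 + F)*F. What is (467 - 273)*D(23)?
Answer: 102626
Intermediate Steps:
D(F) = F**2 (D(F) = F*F = F**2)
(467 - 273)*D(23) = (467 - 273)*23**2 = 194*529 = 102626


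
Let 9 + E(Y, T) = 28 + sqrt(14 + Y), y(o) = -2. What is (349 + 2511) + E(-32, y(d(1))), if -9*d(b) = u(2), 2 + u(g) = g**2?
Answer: 2879 + 3*I*sqrt(2) ≈ 2879.0 + 4.2426*I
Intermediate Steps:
u(g) = -2 + g**2
d(b) = -2/9 (d(b) = -(-2 + 2**2)/9 = -(-2 + 4)/9 = -1/9*2 = -2/9)
E(Y, T) = 19 + sqrt(14 + Y) (E(Y, T) = -9 + (28 + sqrt(14 + Y)) = 19 + sqrt(14 + Y))
(349 + 2511) + E(-32, y(d(1))) = (349 + 2511) + (19 + sqrt(14 - 32)) = 2860 + (19 + sqrt(-18)) = 2860 + (19 + 3*I*sqrt(2)) = 2879 + 3*I*sqrt(2)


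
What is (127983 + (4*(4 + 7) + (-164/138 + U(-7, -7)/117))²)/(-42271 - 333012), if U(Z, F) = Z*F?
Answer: -940319829712/2717604714123 ≈ -0.34601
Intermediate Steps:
U(Z, F) = F*Z
(127983 + (4*(4 + 7) + (-164/138 + U(-7, -7)/117))²)/(-42271 - 333012) = (127983 + (4*(4 + 7) + (-164/138 - 7*(-7)/117))²)/(-42271 - 333012) = (127983 + (4*11 + (-164*1/138 + 49*(1/117)))²)/(-375283) = (127983 + (44 + (-82/69 + 49/117))²)*(-1/375283) = (127983 + (44 - 2071/2691)²)*(-1/375283) = (127983 + (116333/2691)²)*(-1/375283) = (127983 + 13533366889/7241481)*(-1/375283) = (940319829712/7241481)*(-1/375283) = -940319829712/2717604714123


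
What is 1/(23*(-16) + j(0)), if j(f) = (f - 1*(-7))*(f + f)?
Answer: -1/368 ≈ -0.0027174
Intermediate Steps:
j(f) = 2*f*(7 + f) (j(f) = (f + 7)*(2*f) = (7 + f)*(2*f) = 2*f*(7 + f))
1/(23*(-16) + j(0)) = 1/(23*(-16) + 2*0*(7 + 0)) = 1/(-368 + 2*0*7) = 1/(-368 + 0) = 1/(-368) = -1/368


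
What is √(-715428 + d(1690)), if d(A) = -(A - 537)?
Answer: I*√716581 ≈ 846.51*I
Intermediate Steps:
d(A) = 537 - A (d(A) = -(-537 + A) = 537 - A)
√(-715428 + d(1690)) = √(-715428 + (537 - 1*1690)) = √(-715428 + (537 - 1690)) = √(-715428 - 1153) = √(-716581) = I*√716581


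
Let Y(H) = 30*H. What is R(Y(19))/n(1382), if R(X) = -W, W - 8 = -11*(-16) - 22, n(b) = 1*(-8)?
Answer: 81/4 ≈ 20.250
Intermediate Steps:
n(b) = -8
W = 162 (W = 8 + (-11*(-16) - 22) = 8 + (176 - 22) = 8 + 154 = 162)
R(X) = -162 (R(X) = -1*162 = -162)
R(Y(19))/n(1382) = -162/(-8) = -162*(-⅛) = 81/4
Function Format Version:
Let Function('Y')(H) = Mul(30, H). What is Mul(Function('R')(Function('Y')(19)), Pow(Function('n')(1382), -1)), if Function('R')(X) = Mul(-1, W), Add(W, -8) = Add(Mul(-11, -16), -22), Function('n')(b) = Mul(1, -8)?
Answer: Rational(81, 4) ≈ 20.250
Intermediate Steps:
Function('n')(b) = -8
W = 162 (W = Add(8, Add(Mul(-11, -16), -22)) = Add(8, Add(176, -22)) = Add(8, 154) = 162)
Function('R')(X) = -162 (Function('R')(X) = Mul(-1, 162) = -162)
Mul(Function('R')(Function('Y')(19)), Pow(Function('n')(1382), -1)) = Mul(-162, Pow(-8, -1)) = Mul(-162, Rational(-1, 8)) = Rational(81, 4)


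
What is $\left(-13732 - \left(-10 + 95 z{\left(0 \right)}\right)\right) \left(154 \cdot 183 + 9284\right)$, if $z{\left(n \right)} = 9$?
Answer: $-546141882$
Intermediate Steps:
$\left(-13732 - \left(-10 + 95 z{\left(0 \right)}\right)\right) \left(154 \cdot 183 + 9284\right) = \left(-13732 + \left(\left(-95\right) 9 + 10\right)\right) \left(154 \cdot 183 + 9284\right) = \left(-13732 + \left(-855 + 10\right)\right) \left(28182 + 9284\right) = \left(-13732 - 845\right) 37466 = \left(-14577\right) 37466 = -546141882$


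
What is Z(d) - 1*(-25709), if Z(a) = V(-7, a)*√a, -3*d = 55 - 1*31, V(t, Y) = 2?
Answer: 25709 + 4*I*√2 ≈ 25709.0 + 5.6569*I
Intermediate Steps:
d = -8 (d = -(55 - 1*31)/3 = -(55 - 31)/3 = -⅓*24 = -8)
Z(a) = 2*√a
Z(d) - 1*(-25709) = 2*√(-8) - 1*(-25709) = 2*(2*I*√2) + 25709 = 4*I*√2 + 25709 = 25709 + 4*I*√2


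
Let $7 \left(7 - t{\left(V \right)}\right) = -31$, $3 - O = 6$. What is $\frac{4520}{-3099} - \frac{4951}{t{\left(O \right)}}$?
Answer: $- \frac{107763643}{247920} \approx -434.67$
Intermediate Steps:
$O = -3$ ($O = 3 - 6 = -3$)
$t{\left(V \right)} = \frac{80}{7}$ ($t{\left(V \right)} = 7 - - \frac{31}{7} = 7 + \frac{31}{7} = \frac{80}{7}$)
$\frac{4520}{-3099} - \frac{4951}{t{\left(O \right)}} = \frac{4520}{-3099} - \frac{4951}{\frac{80}{7}} = 4520 \left(- \frac{1}{3099}\right) - \frac{34657}{80} = - \frac{4520}{3099} - \frac{34657}{80} = - \frac{107763643}{247920}$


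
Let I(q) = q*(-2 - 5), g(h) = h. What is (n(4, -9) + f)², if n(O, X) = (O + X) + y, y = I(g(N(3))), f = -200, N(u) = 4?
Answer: 54289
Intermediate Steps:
I(q) = -7*q (I(q) = q*(-7) = -7*q)
y = -28 (y = -7*4 = -28)
n(O, X) = -28 + O + X (n(O, X) = (O + X) - 28 = -28 + O + X)
(n(4, -9) + f)² = ((-28 + 4 - 9) - 200)² = (-33 - 200)² = (-233)² = 54289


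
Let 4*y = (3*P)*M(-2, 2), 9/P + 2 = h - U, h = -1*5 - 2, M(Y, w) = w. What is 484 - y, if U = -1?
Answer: 7771/16 ≈ 485.69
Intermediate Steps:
h = -7 (h = -5 - 2 = -7)
P = -9/8 (P = 9/(-2 + (-7 - 1*(-1))) = 9/(-2 + (-7 + 1)) = 9/(-2 - 6) = 9/(-8) = 9*(-⅛) = -9/8 ≈ -1.1250)
y = -27/16 (y = ((3*(-9/8))*2)/4 = (-27/8*2)/4 = (¼)*(-27/4) = -27/16 ≈ -1.6875)
484 - y = 484 - 1*(-27/16) = 484 + 27/16 = 7771/16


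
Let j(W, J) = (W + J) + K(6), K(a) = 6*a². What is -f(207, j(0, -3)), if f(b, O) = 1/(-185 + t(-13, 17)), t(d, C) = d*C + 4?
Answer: 1/402 ≈ 0.0024876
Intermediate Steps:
j(W, J) = 216 + J + W (j(W, J) = (W + J) + 6*6² = (J + W) + 6*36 = (J + W) + 216 = 216 + J + W)
t(d, C) = 4 + C*d (t(d, C) = C*d + 4 = 4 + C*d)
f(b, O) = -1/402 (f(b, O) = 1/(-185 + (4 + 17*(-13))) = 1/(-185 + (4 - 221)) = 1/(-185 - 217) = 1/(-402) = -1/402)
-f(207, j(0, -3)) = -1*(-1/402) = 1/402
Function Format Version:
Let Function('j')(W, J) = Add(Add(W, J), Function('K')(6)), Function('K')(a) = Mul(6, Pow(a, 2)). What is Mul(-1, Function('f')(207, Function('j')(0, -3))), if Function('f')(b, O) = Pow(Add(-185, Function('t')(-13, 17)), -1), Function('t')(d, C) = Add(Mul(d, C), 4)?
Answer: Rational(1, 402) ≈ 0.0024876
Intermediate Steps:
Function('j')(W, J) = Add(216, J, W) (Function('j')(W, J) = Add(Add(W, J), Mul(6, Pow(6, 2))) = Add(Add(J, W), Mul(6, 36)) = Add(Add(J, W), 216) = Add(216, J, W))
Function('t')(d, C) = Add(4, Mul(C, d)) (Function('t')(d, C) = Add(Mul(C, d), 4) = Add(4, Mul(C, d)))
Function('f')(b, O) = Rational(-1, 402) (Function('f')(b, O) = Pow(Add(-185, Add(4, Mul(17, -13))), -1) = Pow(Add(-185, Add(4, -221)), -1) = Pow(Add(-185, -217), -1) = Pow(-402, -1) = Rational(-1, 402))
Mul(-1, Function('f')(207, Function('j')(0, -3))) = Mul(-1, Rational(-1, 402)) = Rational(1, 402)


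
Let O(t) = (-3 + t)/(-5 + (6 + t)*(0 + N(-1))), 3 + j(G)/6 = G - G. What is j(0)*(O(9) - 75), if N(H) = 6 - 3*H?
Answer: 87696/65 ≈ 1349.2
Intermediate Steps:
j(G) = -18 (j(G) = -18 + 6*(G - G) = -18 + 6*0 = -18 + 0 = -18)
O(t) = (-3 + t)/(49 + 9*t) (O(t) = (-3 + t)/(-5 + (6 + t)*(0 + (6 - 3*(-1)))) = (-3 + t)/(-5 + (6 + t)*(0 + (6 + 3))) = (-3 + t)/(-5 + (6 + t)*(0 + 9)) = (-3 + t)/(-5 + (6 + t)*9) = (-3 + t)/(-5 + (54 + 9*t)) = (-3 + t)/(49 + 9*t))
j(0)*(O(9) - 75) = -18*((-3 + 9)/(49 + 9*9) - 75) = -18*(6/(49 + 81) - 75) = -18*(6/130 - 75) = -18*((1/130)*6 - 75) = -18*(3/65 - 75) = -18*(-4872/65) = 87696/65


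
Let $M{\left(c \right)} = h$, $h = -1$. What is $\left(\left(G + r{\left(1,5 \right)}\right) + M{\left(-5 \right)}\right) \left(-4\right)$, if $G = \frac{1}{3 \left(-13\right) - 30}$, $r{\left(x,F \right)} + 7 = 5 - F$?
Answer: $\frac{2212}{69} \approx 32.058$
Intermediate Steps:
$M{\left(c \right)} = -1$
$r{\left(x,F \right)} = -2 - F$ ($r{\left(x,F \right)} = -7 - \left(-5 + F\right) = -2 - F$)
$G = - \frac{1}{69}$ ($G = \frac{1}{-39 - 30} = \frac{1}{-69} = - \frac{1}{69} \approx -0.014493$)
$\left(\left(G + r{\left(1,5 \right)}\right) + M{\left(-5 \right)}\right) \left(-4\right) = \left(\left(- \frac{1}{69} - 7\right) - 1\right) \left(-4\right) = \left(- \frac{484}{69} - 1\right) \left(-4\right) = \left(- \frac{553}{69}\right) \left(-4\right) = \frac{2212}{69}$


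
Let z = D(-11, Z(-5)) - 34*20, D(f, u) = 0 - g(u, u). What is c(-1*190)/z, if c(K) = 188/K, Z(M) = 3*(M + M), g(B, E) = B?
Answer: 47/30875 ≈ 0.0015223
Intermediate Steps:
Z(M) = 6*M (Z(M) = 3*(2*M) = 6*M)
D(f, u) = -u (D(f, u) = 0 - u = -u)
z = -650 (z = -6*(-5) - 34*20 = -1*(-30) - 680 = 30 - 680 = -650)
c(-1*190)/z = (188/((-1*190)))/(-650) = (188/(-190))*(-1/650) = (188*(-1/190))*(-1/650) = -94/95*(-1/650) = 47/30875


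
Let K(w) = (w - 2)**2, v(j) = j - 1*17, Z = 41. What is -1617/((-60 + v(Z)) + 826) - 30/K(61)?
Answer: -5652477/2749990 ≈ -2.0555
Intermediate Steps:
v(j) = -17 + j (v(j) = j - 17 = -17 + j)
K(w) = (-2 + w)**2
-1617/((-60 + v(Z)) + 826) - 30/K(61) = -1617/((-60 + (-17 + 41)) + 826) - 30/(-2 + 61)**2 = -1617/((-60 + 24) + 826) - 30/(59**2) = -1617/(-36 + 826) - 30/3481 = -1617/790 - 30*1/3481 = -1617*1/790 - 30/3481 = -1617/790 - 30/3481 = -5652477/2749990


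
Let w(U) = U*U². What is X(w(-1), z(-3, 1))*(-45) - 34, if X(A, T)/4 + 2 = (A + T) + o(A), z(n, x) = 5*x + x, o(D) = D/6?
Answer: -544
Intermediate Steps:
o(D) = D/6 (o(D) = D*(⅙) = D/6)
z(n, x) = 6*x
w(U) = U³
X(A, T) = -8 + 4*T + 14*A/3 (X(A, T) = -8 + 4*((A + T) + A/6) = -8 + 4*(T + 7*A/6) = -8 + (4*T + 14*A/3) = -8 + 4*T + 14*A/3)
X(w(-1), z(-3, 1))*(-45) - 34 = (-8 + 4*(6*1) + (14/3)*(-1)³)*(-45) - 34 = (-8 + 4*6 + (14/3)*(-1))*(-45) - 34 = (-8 + 24 - 14/3)*(-45) - 34 = (34/3)*(-45) - 34 = -510 - 34 = -544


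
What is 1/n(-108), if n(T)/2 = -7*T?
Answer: 1/1512 ≈ 0.00066138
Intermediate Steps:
n(T) = -14*T (n(T) = 2*(-7*T) = -14*T)
1/n(-108) = 1/(-14*(-108)) = 1/1512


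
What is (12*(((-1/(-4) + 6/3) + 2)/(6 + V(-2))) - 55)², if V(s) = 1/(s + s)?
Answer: 1125721/529 ≈ 2128.0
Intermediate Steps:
V(s) = 1/(2*s)
(12*(((-1/(-4) + 6/3) + 2)/(6 + V(-2))) - 55)² = (12*(((-1/(-4) + 6/3) + 2)/(6 + (½)/(-2))) - 55)² = (12*(((-1*(-¼) + 6*(⅓)) + 2)/(6 + (½)*(-½))) - 55)² = (12*(((¼ + 2) + 2)/(6 - ¼)) - 55)² = (12*((9/4 + 2)/(23/4)) - 55)² = (12*((17/4)*(4/23)) - 55)² = (12*(17/23) - 55)² = (204/23 - 55)² = (-1061/23)² = 1125721/529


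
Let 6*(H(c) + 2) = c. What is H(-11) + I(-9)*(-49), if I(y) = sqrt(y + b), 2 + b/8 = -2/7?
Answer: -23/6 - 7*I*sqrt(1337) ≈ -3.8333 - 255.96*I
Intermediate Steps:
b = -128/7 (b = -16 + 8*(-2/7) = -16 - 16/7 = -128/7 ≈ -18.286)
I(y) = sqrt(-128/7 + y) (I(y) = sqrt(y - 128/7) = sqrt(-128/7 + y))
H(c) = -2 + c/6
H(-11) + I(-9)*(-49) = (-2 + (1/6)*(-11)) + (sqrt(-896 + 49*(-9))/7)*(-49) = (-2 - 11/6) + (sqrt(-896 - 441)/7)*(-49) = -23/6 + (sqrt(-1337)/7)*(-49) = -23/6 + ((I*sqrt(1337))/7)*(-49) = -23/6 + (I*sqrt(1337)/7)*(-49) = -23/6 - 7*I*sqrt(1337)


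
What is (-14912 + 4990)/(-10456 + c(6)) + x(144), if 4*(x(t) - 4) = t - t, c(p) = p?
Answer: 2351/475 ≈ 4.9495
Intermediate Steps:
x(t) = 4 (x(t) = 4 + (t - t)/4 = 4 + (1/4)*0 = 4 + 0 = 4)
(-14912 + 4990)/(-10456 + c(6)) + x(144) = (-14912 + 4990)/(-10456 + 6) + 4 = -9922/(-10450) + 4 = -9922*(-1/10450) + 4 = 451/475 + 4 = 2351/475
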